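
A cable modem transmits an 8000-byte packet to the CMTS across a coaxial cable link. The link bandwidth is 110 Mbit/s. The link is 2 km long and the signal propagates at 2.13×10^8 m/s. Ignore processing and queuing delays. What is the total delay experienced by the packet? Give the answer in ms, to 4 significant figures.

0.5912 ms

L = 8000 × 8 = 64000 bits.
Transmission delay = L/R = 64000 / 110000000 = 0.581818 ms.
Propagation delay = d/s = 2000 m / 213000000 m/s = 0.00938967 ms.
Total = 0.5912 ms.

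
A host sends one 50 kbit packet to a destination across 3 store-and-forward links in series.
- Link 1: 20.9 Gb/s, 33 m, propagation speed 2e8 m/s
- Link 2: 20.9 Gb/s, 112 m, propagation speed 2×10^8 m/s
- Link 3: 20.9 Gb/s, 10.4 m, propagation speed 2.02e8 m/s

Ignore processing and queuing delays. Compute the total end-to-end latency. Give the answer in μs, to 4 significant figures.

L = 50000 bits.
Transmission delay per hop = L/R = 50000/20900000000 = 2.39234 μs; 3 hops → 7.17703 μs.
Propagation delays (d/s per hop): 0.165, 0.56, 0.0514851 μs; sum = 0.776485 μs.
End-to-end = 7.954 μs.

7.954 μs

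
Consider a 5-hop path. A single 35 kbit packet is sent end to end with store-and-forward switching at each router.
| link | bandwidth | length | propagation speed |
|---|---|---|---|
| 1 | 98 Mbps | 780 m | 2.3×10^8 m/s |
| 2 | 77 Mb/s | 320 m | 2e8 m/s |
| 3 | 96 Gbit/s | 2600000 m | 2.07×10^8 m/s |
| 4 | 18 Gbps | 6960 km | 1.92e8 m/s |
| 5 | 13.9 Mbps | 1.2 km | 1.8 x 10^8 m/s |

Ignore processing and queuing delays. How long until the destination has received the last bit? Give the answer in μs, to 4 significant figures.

L = 35000 bits.
Transmission delays (L/R per hop): 357.143, 454.545, 0.364583, 1.94444, 2517.99 μs; sum = 3331.98 μs.
Propagation delays (d/s per hop): 3.3913, 1.6, 12560.4, 36250, 6.66667 μs; sum = 48822 μs.
End-to-end = 52150 μs.

52150 μs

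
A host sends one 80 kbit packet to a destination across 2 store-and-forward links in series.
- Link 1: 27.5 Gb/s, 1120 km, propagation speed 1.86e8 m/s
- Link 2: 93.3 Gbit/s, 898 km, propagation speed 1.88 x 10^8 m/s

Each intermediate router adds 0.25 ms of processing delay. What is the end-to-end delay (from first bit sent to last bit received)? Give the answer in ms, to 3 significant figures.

11.1 ms

L = 80000 bits.
Transmission delays (L/R per hop): 0.00290909, 0.000857449 ms; sum = 0.00376654 ms.
Propagation delays (d/s per hop): 6.02151, 4.7766 ms; sum = 10.7981 ms.
Processing at 1 router(s): 1 × 0.25 ms = 0.25 ms.
End-to-end = 11.1 ms.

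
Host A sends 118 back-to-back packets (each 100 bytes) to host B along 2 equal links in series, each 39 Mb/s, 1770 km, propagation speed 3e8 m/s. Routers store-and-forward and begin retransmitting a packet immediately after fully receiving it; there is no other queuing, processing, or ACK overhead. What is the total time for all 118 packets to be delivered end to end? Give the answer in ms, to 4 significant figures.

14.24 ms

Per-hop transmission t_tx = L/R = 800/39000000 = 0.0205128 ms.
Per-hop propagation t_prop = 1770000/300000000 = 5.9 ms.
Pipeline fill: first packet needs 2·t_tx to clear all hops; remaining 117 packets each add one t_tx.
Total = (2+118-1)·t_tx + 2·t_prop = 119·0.0205128 + 2·5.9 = 14.24 ms.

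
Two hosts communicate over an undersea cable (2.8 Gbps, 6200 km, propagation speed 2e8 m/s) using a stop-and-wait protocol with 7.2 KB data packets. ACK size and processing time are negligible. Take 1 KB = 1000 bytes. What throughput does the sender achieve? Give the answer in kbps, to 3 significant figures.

929 kbps

t_tx = L/R = 57600/2800000000 = 2.05714e-05 s.
t_prop = 6200000/200000000 = 0.031 s; RTT = 0.062 s.
Cycle = t_tx + RTT = 0.0620206 s.
Throughput = L / cycle = 57600 / 0.0620206 = 929 kbps.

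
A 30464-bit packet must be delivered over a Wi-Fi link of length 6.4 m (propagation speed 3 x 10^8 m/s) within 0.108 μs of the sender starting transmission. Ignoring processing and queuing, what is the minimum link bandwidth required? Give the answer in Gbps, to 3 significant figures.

352 Gbps

Propagation delay = 6.4 / 300000000 = 0.0213333 μs.
Transmission budget = 0.108 − 0.0213333 = 0.0866667 μs.
R ≥ L / t_tx = 30464 bits / 8.66667e-08 s = 352 Gbps.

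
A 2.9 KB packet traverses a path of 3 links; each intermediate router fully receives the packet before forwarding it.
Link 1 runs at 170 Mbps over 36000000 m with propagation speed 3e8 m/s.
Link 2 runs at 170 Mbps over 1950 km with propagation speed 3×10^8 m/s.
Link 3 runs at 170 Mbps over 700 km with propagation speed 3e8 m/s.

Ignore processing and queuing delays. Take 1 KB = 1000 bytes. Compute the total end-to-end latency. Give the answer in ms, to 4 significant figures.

L = 23200 bits.
Transmission delay per hop = L/R = 23200/170000000 = 0.136471 ms; 3 hops → 0.409412 ms.
Propagation delays (d/s per hop): 120, 6.5, 2.33333 ms; sum = 128.833 ms.
End-to-end = 129.2 ms.

129.2 ms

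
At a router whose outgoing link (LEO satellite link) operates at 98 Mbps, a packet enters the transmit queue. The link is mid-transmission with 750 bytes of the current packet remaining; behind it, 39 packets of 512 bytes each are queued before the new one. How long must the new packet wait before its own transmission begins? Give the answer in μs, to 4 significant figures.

1691 μs

Each queued packet: L/R = 4096/98000000 = 41.7959 μs.
39 queued → 1630.04 μs.
Plus remaining 6000 bits of current packet: 61.2245 μs.
Queuing delay = 1691 μs.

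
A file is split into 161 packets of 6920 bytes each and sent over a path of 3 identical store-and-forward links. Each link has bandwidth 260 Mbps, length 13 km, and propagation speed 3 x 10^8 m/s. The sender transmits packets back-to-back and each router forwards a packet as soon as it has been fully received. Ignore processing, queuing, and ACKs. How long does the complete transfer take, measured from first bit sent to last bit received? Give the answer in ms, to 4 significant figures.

Per-hop transmission t_tx = L/R = 55360/260000000 = 0.212923 ms.
Per-hop propagation t_prop = 13000/300000000 = 0.0433333 ms.
Pipeline fill: first packet needs 3·t_tx to clear all hops; remaining 160 packets each add one t_tx.
Total = (3+161-1)·t_tx + 3·t_prop = 163·0.212923 + 3·0.0433333 = 34.84 ms.

34.84 ms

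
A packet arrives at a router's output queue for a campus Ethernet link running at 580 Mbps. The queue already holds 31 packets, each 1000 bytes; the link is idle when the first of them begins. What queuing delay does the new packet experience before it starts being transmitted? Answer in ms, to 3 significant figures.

Each queued packet: L/R = 8000/580000000 = 0.0137931 ms.
31 queued → 0.427586 ms.
Queuing delay = 0.428 ms.

0.428 ms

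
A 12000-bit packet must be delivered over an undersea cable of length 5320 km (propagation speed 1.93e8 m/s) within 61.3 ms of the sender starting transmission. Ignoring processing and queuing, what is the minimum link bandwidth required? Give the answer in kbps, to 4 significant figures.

355.7 kbps

Propagation delay = 5320000 / 193000000 = 27.5648 ms.
Transmission budget = 61.3 − 27.5648 = 33.7352 ms.
R ≥ L / t_tx = 12000 bits / 0.0337352 s = 355.7 kbps.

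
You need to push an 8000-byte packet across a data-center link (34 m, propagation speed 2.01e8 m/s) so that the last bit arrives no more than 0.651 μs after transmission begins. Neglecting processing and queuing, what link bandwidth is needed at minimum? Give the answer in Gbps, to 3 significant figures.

L = 64000 bits.
Propagation delay = 34 / 2.01e+08 = 0.169154 μs.
Transmission budget = 0.651 − 0.169154 = 0.481846 μs.
R ≥ L / t_tx = 64000 bits / 4.81846e-07 s = 133 Gbps.

133 Gbps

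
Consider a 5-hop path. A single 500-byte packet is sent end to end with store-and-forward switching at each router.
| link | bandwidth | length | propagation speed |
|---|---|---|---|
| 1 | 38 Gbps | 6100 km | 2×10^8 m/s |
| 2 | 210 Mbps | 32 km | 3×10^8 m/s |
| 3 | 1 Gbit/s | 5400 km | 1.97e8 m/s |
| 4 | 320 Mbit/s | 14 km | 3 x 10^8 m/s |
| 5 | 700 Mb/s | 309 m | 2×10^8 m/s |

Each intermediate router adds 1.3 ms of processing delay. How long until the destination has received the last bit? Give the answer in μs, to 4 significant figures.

L = 500 × 8 = 4000 bits.
Transmission delays (L/R per hop): 0.105263, 19.0476, 4, 12.5, 5.71429 μs; sum = 41.3672 μs.
Propagation delays (d/s per hop): 30500, 106.667, 27411.2, 46.6667, 1.545 μs; sum = 58066 μs.
Processing at 4 router(s): 4 × 1.3 ms = 5200 μs.
End-to-end = 63310 μs.

63310 μs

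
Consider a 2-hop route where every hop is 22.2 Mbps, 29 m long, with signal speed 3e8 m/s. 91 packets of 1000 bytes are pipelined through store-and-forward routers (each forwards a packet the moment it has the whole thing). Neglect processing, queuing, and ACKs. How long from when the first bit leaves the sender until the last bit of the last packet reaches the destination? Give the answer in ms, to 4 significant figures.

33.15 ms

Per-hop transmission t_tx = L/R = 8000/22200000 = 0.36036 ms.
Per-hop propagation t_prop = 29/300000000 = 9.66667e-05 ms.
Pipeline fill: first packet needs 2·t_tx to clear all hops; remaining 90 packets each add one t_tx.
Total = (2+91-1)·t_tx + 2·t_prop = 92·0.36036 + 2·9.66667e-05 = 33.15 ms.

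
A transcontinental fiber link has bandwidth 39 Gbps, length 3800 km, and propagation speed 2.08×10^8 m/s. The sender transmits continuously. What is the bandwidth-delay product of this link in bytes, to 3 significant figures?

89100000 bytes

Propagation delay = 3800000 / 208000000 = 0.0182692 s.
BDP = R × t_prop = 39000000000 × 0.0182692 = 712500000 bits.
In bytes: 712500000/8 = 89100000 bytes.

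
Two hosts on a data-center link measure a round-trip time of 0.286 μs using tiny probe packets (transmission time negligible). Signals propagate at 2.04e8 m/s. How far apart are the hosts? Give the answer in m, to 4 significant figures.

29.17 m

One-way propagation = RTT/2 = 0.143 μs.
d = s × t = 204000000 × 1.43e-07 = 29.17 m.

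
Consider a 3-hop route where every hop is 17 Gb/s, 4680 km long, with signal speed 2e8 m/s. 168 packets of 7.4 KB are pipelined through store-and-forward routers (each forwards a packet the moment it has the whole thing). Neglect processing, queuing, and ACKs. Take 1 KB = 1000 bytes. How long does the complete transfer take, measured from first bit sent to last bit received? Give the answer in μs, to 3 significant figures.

Per-hop transmission t_tx = L/R = 59200/17000000000 = 3.48235 μs.
Per-hop propagation t_prop = 4680000/200000000 = 23400 μs.
Pipeline fill: first packet needs 3·t_tx to clear all hops; remaining 167 packets each add one t_tx.
Total = (3+168-1)·t_tx + 3·t_prop = 170·3.48235 + 3·23400 = 70800 μs.

70800 μs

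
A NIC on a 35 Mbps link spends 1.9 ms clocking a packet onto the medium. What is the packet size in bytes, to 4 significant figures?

8313 bytes

L = R × t_tx = 35000000 b/s × 0.0019 s = 66500 bits.
In bytes: 66500 / 8 = 8313 bytes.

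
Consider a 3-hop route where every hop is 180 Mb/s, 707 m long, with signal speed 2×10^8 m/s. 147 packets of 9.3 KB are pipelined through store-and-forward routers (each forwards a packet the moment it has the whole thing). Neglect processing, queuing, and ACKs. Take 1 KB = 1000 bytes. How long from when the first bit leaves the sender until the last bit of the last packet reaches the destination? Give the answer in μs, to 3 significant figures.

Per-hop transmission t_tx = L/R = 74400/180000000 = 413.333 μs.
Per-hop propagation t_prop = 707/200000000 = 3.535 μs.
Pipeline fill: first packet needs 3·t_tx to clear all hops; remaining 146 packets each add one t_tx.
Total = (3+147-1)·t_tx + 3·t_prop = 149·413.333 + 3·3.535 = 61600 μs.

61600 μs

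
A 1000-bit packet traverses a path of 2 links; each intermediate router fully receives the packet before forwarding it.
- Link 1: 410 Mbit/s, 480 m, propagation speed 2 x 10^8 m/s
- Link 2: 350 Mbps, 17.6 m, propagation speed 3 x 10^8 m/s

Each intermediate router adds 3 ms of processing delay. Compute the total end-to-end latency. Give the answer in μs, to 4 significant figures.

3008 μs

Transmission delays (L/R per hop): 2.43902, 2.85714 μs; sum = 5.29617 μs.
Propagation delays (d/s per hop): 2.4, 0.0586667 μs; sum = 2.45867 μs.
Processing at 1 router(s): 1 × 3 ms = 3000 μs.
End-to-end = 3008 μs.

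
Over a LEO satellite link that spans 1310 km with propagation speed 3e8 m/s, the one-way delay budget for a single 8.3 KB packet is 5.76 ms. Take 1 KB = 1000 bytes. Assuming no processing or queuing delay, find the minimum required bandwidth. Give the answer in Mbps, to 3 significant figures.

L = 66400 bits.
Propagation delay = 1310000 / 300000000 = 4.36667 ms.
Transmission budget = 5.76 − 4.36667 = 1.39333 ms.
R ≥ L / t_tx = 66400 bits / 0.00139333 s = 47.7 Mbps.

47.7 Mbps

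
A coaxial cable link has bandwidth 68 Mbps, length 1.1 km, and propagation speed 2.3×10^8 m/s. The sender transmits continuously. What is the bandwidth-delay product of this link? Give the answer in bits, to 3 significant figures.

Propagation delay = 1100 / 2.3e+08 = 4.78261e-06 s.
BDP = R × t_prop = 68000000 × 4.78261e-06 = 325.217 bits.

325 bits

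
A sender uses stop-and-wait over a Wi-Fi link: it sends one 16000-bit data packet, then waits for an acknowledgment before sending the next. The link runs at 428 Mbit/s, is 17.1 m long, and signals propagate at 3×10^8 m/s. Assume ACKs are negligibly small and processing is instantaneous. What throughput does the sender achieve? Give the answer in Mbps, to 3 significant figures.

t_tx = L/R = 16000/428000000 = 3.73832e-05 s.
t_prop = 17.1/300000000 = 5.7e-08 s; RTT = 1.14e-07 s.
Cycle = t_tx + RTT = 3.74972e-05 s.
Throughput = L / cycle = 16000 / 3.74972e-05 = 427 Mbps.

427 Mbps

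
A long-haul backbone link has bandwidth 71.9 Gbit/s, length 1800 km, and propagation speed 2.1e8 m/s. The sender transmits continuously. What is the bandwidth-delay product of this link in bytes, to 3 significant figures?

Propagation delay = 1800000 / 210000000 = 0.00857143 s.
BDP = R × t_prop = 71900000000 × 0.00857143 = 616286000 bits.
In bytes: 616286000/8 = 77000000 bytes.

77000000 bytes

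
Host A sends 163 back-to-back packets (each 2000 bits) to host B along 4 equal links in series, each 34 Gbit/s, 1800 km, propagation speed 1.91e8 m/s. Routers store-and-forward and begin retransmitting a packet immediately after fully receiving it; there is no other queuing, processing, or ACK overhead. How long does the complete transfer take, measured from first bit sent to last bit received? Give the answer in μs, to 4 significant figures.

Per-hop transmission t_tx = L/R = 2000/34000000000 = 0.0588235 μs.
Per-hop propagation t_prop = 1800000/191000000 = 9424.08 μs.
Pipeline fill: first packet needs 4·t_tx to clear all hops; remaining 162 packets each add one t_tx.
Total = (4+163-1)·t_tx + 4·t_prop = 166·0.0588235 + 4·9424.08 = 37710 μs.

37710 μs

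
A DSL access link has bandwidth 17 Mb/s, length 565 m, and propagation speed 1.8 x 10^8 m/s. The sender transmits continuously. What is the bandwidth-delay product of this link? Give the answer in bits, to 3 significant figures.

Propagation delay = 565 / 180000000 = 3.13889e-06 s.
BDP = R × t_prop = 17000000 × 3.13889e-06 = 53.3611 bits.

53.4 bits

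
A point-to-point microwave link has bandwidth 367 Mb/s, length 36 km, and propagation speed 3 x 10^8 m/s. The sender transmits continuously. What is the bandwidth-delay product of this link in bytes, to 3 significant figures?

Propagation delay = 36000 / 300000000 = 0.00012 s.
BDP = R × t_prop = 367000000 × 0.00012 = 44040 bits.
In bytes: 44040/8 = 5510 bytes.

5510 bytes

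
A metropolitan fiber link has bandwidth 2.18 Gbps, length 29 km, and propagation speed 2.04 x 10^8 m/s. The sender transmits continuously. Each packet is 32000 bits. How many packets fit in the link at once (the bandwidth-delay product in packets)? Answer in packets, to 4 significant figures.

Propagation delay = 29000 / 204000000 = 0.000142157 s.
BDP = R × t_prop = 2180000000 × 0.000142157 = 309902 bits.
In packets of 32000 bits: 9.684 packets.

9.684 packets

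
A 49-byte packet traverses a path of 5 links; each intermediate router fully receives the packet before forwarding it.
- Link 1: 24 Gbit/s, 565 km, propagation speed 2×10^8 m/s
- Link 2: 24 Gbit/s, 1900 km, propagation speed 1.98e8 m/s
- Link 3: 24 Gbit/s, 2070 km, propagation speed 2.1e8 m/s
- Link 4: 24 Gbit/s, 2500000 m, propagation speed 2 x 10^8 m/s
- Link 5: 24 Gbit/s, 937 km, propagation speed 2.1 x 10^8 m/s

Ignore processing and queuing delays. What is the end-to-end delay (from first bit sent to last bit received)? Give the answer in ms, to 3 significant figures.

L = 49 × 8 = 392 bits.
Transmission delay per hop = L/R = 392/24000000000 = 1.63333e-05 ms; 5 hops → 8.16667e-05 ms.
Propagation delays (d/s per hop): 2.825, 9.59596, 9.85714, 12.5, 4.4619 ms; sum = 39.24 ms.
End-to-end = 39.2 ms.

39.2 ms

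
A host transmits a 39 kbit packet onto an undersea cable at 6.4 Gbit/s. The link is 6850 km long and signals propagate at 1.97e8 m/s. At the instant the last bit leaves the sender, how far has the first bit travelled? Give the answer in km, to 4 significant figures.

1.200 km

t_tx = L/R = 39000/6400000000 = 6.09375e-06 s.
Distance = s × t_tx = 197000000 × 6.09375e-06 = 1.200 km.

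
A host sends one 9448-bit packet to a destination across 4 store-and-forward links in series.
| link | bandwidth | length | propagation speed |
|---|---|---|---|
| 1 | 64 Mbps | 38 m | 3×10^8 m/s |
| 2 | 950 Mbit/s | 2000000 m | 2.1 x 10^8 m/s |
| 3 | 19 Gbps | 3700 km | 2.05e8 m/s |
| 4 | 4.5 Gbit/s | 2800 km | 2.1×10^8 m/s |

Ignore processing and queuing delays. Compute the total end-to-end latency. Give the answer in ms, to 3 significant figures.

Transmission delays (L/R per hop): 0.147625, 0.00994526, 0.000497263, 0.00209956 ms; sum = 0.160167 ms.
Propagation delays (d/s per hop): 0.000126667, 9.52381, 18.0488, 13.3333 ms; sum = 40.9061 ms.
End-to-end = 41.1 ms.

41.1 ms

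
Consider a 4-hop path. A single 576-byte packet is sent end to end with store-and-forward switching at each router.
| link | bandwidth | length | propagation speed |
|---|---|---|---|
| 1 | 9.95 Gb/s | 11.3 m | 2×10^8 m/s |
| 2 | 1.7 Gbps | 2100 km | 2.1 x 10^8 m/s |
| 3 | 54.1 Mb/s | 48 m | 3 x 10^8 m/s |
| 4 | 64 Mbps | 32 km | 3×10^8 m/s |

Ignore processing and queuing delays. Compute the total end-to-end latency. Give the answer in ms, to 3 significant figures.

L = 576 × 8 = 4608 bits.
Transmission delays (L/R per hop): 0.000463116, 0.00271059, 0.0851756, 0.072 ms; sum = 0.160349 ms.
Propagation delays (d/s per hop): 5.65e-05, 10, 0.00016, 0.106667 ms; sum = 10.1069 ms.
End-to-end = 10.3 ms.

10.3 ms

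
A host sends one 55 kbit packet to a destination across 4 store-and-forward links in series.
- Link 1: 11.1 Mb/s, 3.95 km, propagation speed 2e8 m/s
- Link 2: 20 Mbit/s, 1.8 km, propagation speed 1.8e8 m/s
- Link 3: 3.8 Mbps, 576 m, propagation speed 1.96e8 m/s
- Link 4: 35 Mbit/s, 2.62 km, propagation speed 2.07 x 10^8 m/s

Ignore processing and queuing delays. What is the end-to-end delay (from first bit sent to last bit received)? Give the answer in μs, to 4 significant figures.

L = 55000 bits.
Transmission delays (L/R per hop): 4954.95, 2750, 14473.7, 1571.43 μs; sum = 23750.1 μs.
Propagation delays (d/s per hop): 19.75, 10, 2.93878, 12.657 μs; sum = 45.3458 μs.
End-to-end = 23800 μs.

23800 μs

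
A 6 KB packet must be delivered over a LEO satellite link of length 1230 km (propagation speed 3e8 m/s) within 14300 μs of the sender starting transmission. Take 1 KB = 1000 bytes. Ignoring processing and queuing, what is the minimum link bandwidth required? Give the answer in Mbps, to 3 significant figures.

4.71 Mbps

L = 48000 bits.
Propagation delay = 1230000 / 300000000 = 4100 μs.
Transmission budget = 14300 − 4100 = 10200 μs.
R ≥ L / t_tx = 48000 bits / 0.0102 s = 4.71 Mbps.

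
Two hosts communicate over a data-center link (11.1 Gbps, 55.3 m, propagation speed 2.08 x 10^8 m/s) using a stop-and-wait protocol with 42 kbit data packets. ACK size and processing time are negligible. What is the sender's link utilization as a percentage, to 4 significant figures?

87.68 %

t_tx = L/R = 42000/11100000000 = 3.78378e-06 s.
t_prop = 55.3/208000000 = 2.65865e-07 s; RTT = 5.31731e-07 s.
Cycle = t_tx + RTT = 4.31551e-06 s.
Utilization = t_tx / cycle = 3.78378e-06/4.31551e-06 = 87.68 %.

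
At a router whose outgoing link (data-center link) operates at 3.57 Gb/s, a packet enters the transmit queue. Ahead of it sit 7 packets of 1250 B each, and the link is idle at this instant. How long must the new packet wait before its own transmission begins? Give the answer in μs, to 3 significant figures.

Each queued packet: L/R = 10000/3570000000 = 2.80112 μs.
7 queued → 19.6078 μs.
Queuing delay = 19.6 μs.

19.6 μs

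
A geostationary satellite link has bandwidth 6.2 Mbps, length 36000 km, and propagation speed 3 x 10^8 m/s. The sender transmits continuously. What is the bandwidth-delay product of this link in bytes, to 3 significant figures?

Propagation delay = 36000000 / 300000000 = 0.12 s.
BDP = R × t_prop = 6200000 × 0.12 = 744000 bits.
In bytes: 744000/8 = 93000 bytes.

93000 bytes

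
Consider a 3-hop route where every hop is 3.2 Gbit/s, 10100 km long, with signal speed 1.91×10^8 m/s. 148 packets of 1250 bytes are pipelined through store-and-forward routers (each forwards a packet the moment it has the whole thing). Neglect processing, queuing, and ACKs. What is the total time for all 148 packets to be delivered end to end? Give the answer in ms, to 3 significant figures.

Per-hop transmission t_tx = L/R = 10000/3200000000 = 0.003125 ms.
Per-hop propagation t_prop = 10100000/191000000 = 52.8796 ms.
Pipeline fill: first packet needs 3·t_tx to clear all hops; remaining 147 packets each add one t_tx.
Total = (3+148-1)·t_tx + 3·t_prop = 150·0.003125 + 3·52.8796 = 159 ms.

159 ms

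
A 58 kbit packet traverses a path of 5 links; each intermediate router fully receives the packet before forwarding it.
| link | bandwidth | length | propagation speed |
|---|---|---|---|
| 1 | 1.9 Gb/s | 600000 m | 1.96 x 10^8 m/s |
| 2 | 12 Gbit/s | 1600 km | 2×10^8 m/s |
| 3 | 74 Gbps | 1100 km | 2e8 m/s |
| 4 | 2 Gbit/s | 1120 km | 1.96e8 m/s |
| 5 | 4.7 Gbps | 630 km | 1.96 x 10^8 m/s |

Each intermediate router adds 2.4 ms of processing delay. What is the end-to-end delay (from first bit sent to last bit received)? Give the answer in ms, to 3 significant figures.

35.2 ms

L = 58000 bits.
Transmission delays (L/R per hop): 0.0305263, 0.00483333, 0.000783784, 0.029, 0.0123404 ms; sum = 0.0774839 ms.
Propagation delays (d/s per hop): 3.06122, 8, 5.5, 5.71429, 3.21429 ms; sum = 25.4898 ms.
Processing at 4 router(s): 4 × 2.4 ms = 9.6 ms.
End-to-end = 35.2 ms.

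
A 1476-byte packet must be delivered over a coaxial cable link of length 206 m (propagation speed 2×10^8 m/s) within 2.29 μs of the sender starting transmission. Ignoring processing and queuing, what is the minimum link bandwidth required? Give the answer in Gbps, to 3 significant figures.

9.37 Gbps

L = 11808 bits.
Propagation delay = 206 / 200000000 = 1.03 μs.
Transmission budget = 2.29 − 1.03 = 1.26 μs.
R ≥ L / t_tx = 11808 bits / 1.26e-06 s = 9.37 Gbps.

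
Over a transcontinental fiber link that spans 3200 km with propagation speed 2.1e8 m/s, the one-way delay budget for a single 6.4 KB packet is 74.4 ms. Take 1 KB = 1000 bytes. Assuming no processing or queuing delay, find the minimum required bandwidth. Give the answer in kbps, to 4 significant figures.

L = 51200 bits.
Propagation delay = 3200000 / 210000000 = 15.2381 ms.
Transmission budget = 74.4 − 15.2381 = 59.1619 ms.
R ≥ L / t_tx = 51200 bits / 0.0591619 s = 865.4 kbps.

865.4 kbps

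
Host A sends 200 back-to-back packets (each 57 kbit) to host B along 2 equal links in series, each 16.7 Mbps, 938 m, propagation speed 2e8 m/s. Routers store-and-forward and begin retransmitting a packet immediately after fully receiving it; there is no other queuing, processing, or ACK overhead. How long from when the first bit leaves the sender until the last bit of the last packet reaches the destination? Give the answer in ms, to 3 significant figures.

Per-hop transmission t_tx = L/R = 57000/16700000 = 3.41317 ms.
Per-hop propagation t_prop = 938/200000000 = 0.00469 ms.
Pipeline fill: first packet needs 2·t_tx to clear all hops; remaining 199 packets each add one t_tx.
Total = (2+200-1)·t_tx + 2·t_prop = 201·3.41317 + 2·0.00469 = 686 ms.

686 ms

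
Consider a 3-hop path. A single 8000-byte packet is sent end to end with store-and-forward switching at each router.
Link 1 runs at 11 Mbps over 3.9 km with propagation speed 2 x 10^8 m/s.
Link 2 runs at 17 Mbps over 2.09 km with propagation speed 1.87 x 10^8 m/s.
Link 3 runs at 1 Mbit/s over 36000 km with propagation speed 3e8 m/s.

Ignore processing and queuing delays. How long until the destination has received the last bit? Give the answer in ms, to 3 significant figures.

L = 8000 × 8 = 64000 bits.
Transmission delays (L/R per hop): 5.81818, 3.76471, 64 ms; sum = 73.5829 ms.
Propagation delays (d/s per hop): 0.0195, 0.0111765, 120 ms; sum = 120.031 ms.
End-to-end = 194 ms.

194 ms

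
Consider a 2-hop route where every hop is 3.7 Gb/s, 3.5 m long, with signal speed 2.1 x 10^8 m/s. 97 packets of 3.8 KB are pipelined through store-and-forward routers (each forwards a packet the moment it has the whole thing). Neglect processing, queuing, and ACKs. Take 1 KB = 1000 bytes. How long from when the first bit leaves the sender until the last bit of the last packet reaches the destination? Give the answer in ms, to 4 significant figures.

Per-hop transmission t_tx = L/R = 30400/3700000000 = 0.00821622 ms.
Per-hop propagation t_prop = 3.5/210000000 = 1.66667e-05 ms.
Pipeline fill: first packet needs 2·t_tx to clear all hops; remaining 96 packets each add one t_tx.
Total = (2+97-1)·t_tx + 2·t_prop = 98·0.00821622 + 2·1.66667e-05 = 0.8052 ms.

0.8052 ms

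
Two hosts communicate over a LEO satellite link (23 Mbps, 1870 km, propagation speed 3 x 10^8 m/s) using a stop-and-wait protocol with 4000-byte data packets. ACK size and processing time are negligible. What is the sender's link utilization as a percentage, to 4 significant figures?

10.04 %

t_tx = L/R = 32000/23000000 = 0.0013913 s.
t_prop = 1870000/300000000 = 0.00623333 s; RTT = 0.0124667 s.
Cycle = t_tx + RTT = 0.013858 s.
Utilization = t_tx / cycle = 0.0013913/0.013858 = 10.04 %.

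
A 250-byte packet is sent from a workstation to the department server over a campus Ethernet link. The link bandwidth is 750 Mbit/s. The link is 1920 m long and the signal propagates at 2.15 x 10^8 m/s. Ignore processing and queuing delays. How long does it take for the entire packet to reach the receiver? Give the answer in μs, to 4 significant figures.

L = 250 × 8 = 2000 bits.
Transmission delay = L/R = 2000 / 750000000 = 2.66667 μs.
Propagation delay = d/s = 1920 m / 215000000 m/s = 8.93023 μs.
Total = 11.60 μs.

11.60 μs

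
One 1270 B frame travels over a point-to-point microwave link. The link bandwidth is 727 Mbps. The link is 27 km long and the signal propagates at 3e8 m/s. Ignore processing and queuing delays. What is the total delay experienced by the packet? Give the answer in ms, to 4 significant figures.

0.1040 ms

L = 1270 × 8 = 10160 bits.
Transmission delay = L/R = 10160 / 727000000 = 0.0139752 ms.
Propagation delay = d/s = 27000 m / 300000000 m/s = 0.09 ms.
Total = 0.1040 ms.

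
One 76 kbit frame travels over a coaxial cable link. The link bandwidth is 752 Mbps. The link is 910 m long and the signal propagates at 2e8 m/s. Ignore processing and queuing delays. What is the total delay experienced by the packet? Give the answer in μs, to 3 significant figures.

106 μs

L = 76000 bits.
Transmission delay = L/R = 76000 / 752000000 = 101.064 μs.
Propagation delay = d/s = 910 m / 200000000 m/s = 4.55 μs.
Total = 106 μs.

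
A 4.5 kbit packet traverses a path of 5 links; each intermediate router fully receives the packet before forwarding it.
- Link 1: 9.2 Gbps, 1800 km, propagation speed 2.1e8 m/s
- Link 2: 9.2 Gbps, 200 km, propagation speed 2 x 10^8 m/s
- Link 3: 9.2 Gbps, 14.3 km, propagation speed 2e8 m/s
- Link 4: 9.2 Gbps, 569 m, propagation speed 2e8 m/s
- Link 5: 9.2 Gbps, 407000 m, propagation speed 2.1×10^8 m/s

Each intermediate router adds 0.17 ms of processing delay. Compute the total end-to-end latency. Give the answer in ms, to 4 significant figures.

L = 4500 bits.
Transmission delay per hop = L/R = 4500/9200000000 = 0.00048913 ms; 5 hops → 0.00244565 ms.
Propagation delays (d/s per hop): 8.57143, 1, 0.0715, 0.002845, 1.9381 ms; sum = 11.5839 ms.
Processing at 4 router(s): 4 × 0.17 ms = 0.68 ms.
End-to-end = 12.27 ms.

12.27 ms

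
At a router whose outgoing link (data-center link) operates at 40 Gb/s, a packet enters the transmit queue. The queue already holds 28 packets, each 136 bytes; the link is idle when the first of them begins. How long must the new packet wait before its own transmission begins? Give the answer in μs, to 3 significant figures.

Each queued packet: L/R = 1088/40000000000 = 0.0272 μs.
28 queued → 0.7616 μs.
Queuing delay = 0.762 μs.

0.762 μs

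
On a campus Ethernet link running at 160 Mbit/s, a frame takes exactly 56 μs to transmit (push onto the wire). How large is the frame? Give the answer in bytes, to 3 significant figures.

1120 bytes

L = R × t_tx = 160000000 b/s × 5.6e-05 s = 8960 bits.
In bytes: 8960 / 8 = 1120 bytes.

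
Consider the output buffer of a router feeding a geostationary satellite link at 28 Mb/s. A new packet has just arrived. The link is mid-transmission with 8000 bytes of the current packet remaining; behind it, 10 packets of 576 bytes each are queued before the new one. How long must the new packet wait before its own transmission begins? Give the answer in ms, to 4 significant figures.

Each queued packet: L/R = 4608/28000000 = 0.164571 ms.
10 queued → 1.64571 ms.
Plus remaining 64000 bits of current packet: 2.28571 ms.
Queuing delay = 3.931 ms.

3.931 ms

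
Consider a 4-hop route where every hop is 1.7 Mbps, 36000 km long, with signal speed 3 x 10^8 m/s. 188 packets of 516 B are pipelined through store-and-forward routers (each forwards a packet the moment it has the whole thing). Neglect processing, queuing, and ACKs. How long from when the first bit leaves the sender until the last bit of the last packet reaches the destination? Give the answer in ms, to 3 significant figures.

944 ms

Per-hop transmission t_tx = L/R = 4128/1700000 = 2.42824 ms.
Per-hop propagation t_prop = 36000000/300000000 = 120 ms.
Pipeline fill: first packet needs 4·t_tx to clear all hops; remaining 187 packets each add one t_tx.
Total = (4+188-1)·t_tx + 4·t_prop = 191·2.42824 + 4·120 = 944 ms.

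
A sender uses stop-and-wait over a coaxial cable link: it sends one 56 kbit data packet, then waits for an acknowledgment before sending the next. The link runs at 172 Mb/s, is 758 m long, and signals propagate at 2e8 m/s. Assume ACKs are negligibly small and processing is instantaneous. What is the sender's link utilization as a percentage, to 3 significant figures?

t_tx = L/R = 56000/172000000 = 0.000325581 s.
t_prop = 758/200000000 = 3.79e-06 s; RTT = 7.58e-06 s.
Cycle = t_tx + RTT = 0.000333161 s.
Utilization = t_tx / cycle = 0.000325581/0.000333161 = 97.7 %.

97.7 %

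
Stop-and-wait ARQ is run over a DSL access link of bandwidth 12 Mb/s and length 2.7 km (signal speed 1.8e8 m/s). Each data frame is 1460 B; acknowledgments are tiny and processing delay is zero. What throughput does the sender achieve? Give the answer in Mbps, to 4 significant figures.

t_tx = L/R = 11680/12000000 = 0.000973333 s.
t_prop = 2700/180000000 = 1.5e-05 s; RTT = 3e-05 s.
Cycle = t_tx + RTT = 0.00100333 s.
Throughput = L / cycle = 11680 / 0.00100333 = 11.64 Mbps.

11.64 Mbps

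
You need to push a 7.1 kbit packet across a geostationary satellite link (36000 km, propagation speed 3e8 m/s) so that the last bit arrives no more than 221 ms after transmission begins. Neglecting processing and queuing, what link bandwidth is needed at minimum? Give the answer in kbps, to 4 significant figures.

Propagation delay = 36000000 / 300000000 = 120 ms.
Transmission budget = 221 − 120 = 101 ms.
R ≥ L / t_tx = 7100 bits / 0.101 s = 70.30 kbps.

70.30 kbps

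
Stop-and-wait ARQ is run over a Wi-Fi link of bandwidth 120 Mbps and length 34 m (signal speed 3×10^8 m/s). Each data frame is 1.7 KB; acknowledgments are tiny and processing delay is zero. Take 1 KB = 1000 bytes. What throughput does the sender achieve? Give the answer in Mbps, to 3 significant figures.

t_tx = L/R = 13600/120000000 = 0.000113333 s.
t_prop = 34/300000000 = 1.13333e-07 s; RTT = 2.26667e-07 s.
Cycle = t_tx + RTT = 0.00011356 s.
Throughput = L / cycle = 13600 / 0.00011356 = 120 Mbps.

120 Mbps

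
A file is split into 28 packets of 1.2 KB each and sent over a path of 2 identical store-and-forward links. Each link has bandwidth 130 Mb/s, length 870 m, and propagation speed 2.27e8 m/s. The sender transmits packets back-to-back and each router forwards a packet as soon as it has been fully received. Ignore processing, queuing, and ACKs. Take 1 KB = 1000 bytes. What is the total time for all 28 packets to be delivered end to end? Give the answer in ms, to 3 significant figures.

Per-hop transmission t_tx = L/R = 9600/130000000 = 0.0738462 ms.
Per-hop propagation t_prop = 870/227000000 = 0.0038326 ms.
Pipeline fill: first packet needs 2·t_tx to clear all hops; remaining 27 packets each add one t_tx.
Total = (2+28-1)·t_tx + 2·t_prop = 29·0.0738462 + 2·0.0038326 = 2.15 ms.

2.15 ms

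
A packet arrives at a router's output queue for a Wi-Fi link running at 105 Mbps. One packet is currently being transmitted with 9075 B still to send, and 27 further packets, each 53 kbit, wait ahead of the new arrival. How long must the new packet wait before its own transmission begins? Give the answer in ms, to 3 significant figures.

14.3 ms

Each queued packet: L/R = 53000/105000000 = 0.504762 ms.
27 queued → 13.6286 ms.
Plus remaining 72600 bits of current packet: 0.691429 ms.
Queuing delay = 14.3 ms.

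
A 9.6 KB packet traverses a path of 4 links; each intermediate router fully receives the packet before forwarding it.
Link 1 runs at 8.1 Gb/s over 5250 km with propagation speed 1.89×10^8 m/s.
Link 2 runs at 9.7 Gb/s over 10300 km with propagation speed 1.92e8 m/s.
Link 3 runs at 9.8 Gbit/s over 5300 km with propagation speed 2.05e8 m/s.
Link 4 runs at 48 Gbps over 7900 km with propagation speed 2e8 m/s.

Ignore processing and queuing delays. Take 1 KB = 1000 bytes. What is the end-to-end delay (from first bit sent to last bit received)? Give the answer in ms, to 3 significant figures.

147 ms

L = 76800 bits.
Transmission delays (L/R per hop): 0.00948148, 0.00791753, 0.00783673, 0.0016 ms; sum = 0.0268357 ms.
Propagation delays (d/s per hop): 27.7778, 53.6458, 25.8537, 39.5 ms; sum = 146.777 ms.
End-to-end = 147 ms.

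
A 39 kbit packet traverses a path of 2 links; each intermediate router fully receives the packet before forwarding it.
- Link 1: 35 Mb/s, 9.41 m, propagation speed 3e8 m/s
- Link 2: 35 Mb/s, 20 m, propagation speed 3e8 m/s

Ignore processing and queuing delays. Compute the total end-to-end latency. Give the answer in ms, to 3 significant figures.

2.23 ms

L = 39000 bits.
Transmission delay per hop = L/R = 39000/35000000 = 1.11429 ms; 2 hops → 2.22857 ms.
Propagation delays (d/s per hop): 3.13667e-05, 6.66667e-05 ms; sum = 9.80333e-05 ms.
End-to-end = 2.23 ms.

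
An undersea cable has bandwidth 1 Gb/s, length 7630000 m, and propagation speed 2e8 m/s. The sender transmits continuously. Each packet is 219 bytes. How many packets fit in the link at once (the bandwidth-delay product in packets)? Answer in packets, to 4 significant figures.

21780 packets

Propagation delay = 7630000 / 200000000 = 0.03815 s.
BDP = R × t_prop = 1000000000 × 0.03815 = 38150000 bits.
In packets of 1752 bits: 21780 packets.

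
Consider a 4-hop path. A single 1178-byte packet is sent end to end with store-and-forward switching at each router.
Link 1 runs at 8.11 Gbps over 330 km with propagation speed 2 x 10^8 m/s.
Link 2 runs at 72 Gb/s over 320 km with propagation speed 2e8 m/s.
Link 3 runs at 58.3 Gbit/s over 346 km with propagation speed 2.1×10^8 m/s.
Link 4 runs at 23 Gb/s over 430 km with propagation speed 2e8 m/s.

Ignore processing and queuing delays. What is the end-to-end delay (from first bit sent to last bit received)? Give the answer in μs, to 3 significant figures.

7050 μs

L = 1178 × 8 = 9424 bits.
Transmission delays (L/R per hop): 1.16202, 0.130889, 0.161647, 0.409739 μs; sum = 1.8643 μs.
Propagation delays (d/s per hop): 1650, 1600, 1647.62, 2150 μs; sum = 7047.62 μs.
End-to-end = 7050 μs.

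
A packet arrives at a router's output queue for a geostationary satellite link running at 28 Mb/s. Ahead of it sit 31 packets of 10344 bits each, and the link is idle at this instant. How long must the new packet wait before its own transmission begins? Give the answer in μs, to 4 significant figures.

11450 μs

Each queued packet: L/R = 10344/28000000 = 369.429 μs.
31 queued → 11452.3 μs.
Queuing delay = 11450 μs.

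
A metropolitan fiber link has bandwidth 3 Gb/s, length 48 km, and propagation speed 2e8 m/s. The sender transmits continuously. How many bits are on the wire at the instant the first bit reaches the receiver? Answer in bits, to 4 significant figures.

Propagation delay = 48000 / 200000000 = 0.00024 s.
BDP = R × t_prop = 3000000000 × 0.00024 = 720000 bits.

720000 bits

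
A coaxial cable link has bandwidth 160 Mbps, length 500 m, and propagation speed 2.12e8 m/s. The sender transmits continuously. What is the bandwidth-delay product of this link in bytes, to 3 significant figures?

Propagation delay = 500 / 212000000 = 2.35849e-06 s.
BDP = R × t_prop = 160000000 × 2.35849e-06 = 377.358 bits.
In bytes: 377.358/8 = 47.2 bytes.

47.2 bytes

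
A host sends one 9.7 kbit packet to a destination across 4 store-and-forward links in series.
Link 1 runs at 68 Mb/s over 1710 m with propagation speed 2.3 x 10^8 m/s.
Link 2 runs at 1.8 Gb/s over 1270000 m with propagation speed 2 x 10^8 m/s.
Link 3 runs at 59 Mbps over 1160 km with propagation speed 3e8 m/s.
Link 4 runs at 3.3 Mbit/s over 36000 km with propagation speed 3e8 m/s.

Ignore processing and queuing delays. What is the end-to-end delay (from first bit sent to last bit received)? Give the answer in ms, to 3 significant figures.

L = 9700 bits.
Transmission delays (L/R per hop): 0.142647, 0.00538889, 0.164407, 2.93939 ms; sum = 3.25184 ms.
Propagation delays (d/s per hop): 0.00743478, 6.35, 3.86667, 120 ms; sum = 130.224 ms.
End-to-end = 133 ms.

133 ms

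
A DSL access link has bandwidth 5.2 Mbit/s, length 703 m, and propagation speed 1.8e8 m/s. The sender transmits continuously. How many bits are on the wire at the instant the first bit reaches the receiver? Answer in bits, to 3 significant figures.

Propagation delay = 703 / 180000000 = 3.90556e-06 s.
BDP = R × t_prop = 5200000 × 3.90556e-06 = 20.3089 bits.

20.3 bits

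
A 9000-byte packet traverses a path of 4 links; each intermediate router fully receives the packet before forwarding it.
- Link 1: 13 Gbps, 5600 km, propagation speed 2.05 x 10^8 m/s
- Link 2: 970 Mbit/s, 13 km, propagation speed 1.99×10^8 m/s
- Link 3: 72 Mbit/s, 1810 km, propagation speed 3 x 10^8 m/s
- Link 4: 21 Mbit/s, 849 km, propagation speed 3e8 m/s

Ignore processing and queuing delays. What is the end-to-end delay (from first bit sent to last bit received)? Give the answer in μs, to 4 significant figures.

L = 9000 × 8 = 72000 bits.
Transmission delays (L/R per hop): 5.53846, 74.2268, 1000, 3428.57 μs; sum = 4508.34 μs.
Propagation delays (d/s per hop): 27317.1, 65.3266, 6033.33, 2830 μs; sum = 36245.7 μs.
End-to-end = 40750 μs.

40750 μs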